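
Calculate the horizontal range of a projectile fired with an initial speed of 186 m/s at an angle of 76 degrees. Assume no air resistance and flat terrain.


R = v0^2 * sin(2*theta) / g = 186^2 * sin(2*76°) / 9.81 = 1656 m

1656 m


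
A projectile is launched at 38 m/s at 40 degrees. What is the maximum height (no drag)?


H = (v0*sin(theta))^2 / (2g) = (38*sin(40°))^2 / (2*9.81) = 30.41 m

30.41 m


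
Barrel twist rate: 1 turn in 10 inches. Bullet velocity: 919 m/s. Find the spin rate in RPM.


twist_m = 10*0.0254 = 0.254 m
spin = v/twist = 919/0.254 = 3618.11 rev/s
RPM = spin*60 = 3618.11*60 ≈ 217087 RPM

217087 RPM


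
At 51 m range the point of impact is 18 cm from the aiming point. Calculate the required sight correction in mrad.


1 mrad subtends 1 cm per 10 m of range, so adj = error_cm / (dist_m / 10) = 18 / (51/10) = 3.529 mrad

3.529 mrad


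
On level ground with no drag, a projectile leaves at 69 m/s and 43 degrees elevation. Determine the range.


R = v0^2 * sin(2*theta) / g = 69^2 * sin(2*43°) / 9.81 = 484.1 m

484.1 m


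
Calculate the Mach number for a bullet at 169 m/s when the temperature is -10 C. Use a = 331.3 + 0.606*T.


a = 331.3 + 0.606*(-10) = 325.24 m/s
M = v/a = 169/325.24 = 0.5196

0.5196


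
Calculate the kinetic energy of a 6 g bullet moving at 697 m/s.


E = 0.5*m*v^2 = 0.5*0.006*697^2 = 1457 J

1457 J


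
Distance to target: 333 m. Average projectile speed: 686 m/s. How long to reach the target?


t = d/v = 333/686 = 0.4854 s

0.4854 s


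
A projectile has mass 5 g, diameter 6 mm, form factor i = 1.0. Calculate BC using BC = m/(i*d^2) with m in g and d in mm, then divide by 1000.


BC = m/(i*d^2*1000) = 5/(1.0 * 6^2 * 1000) = 0.0001389

0.0001389


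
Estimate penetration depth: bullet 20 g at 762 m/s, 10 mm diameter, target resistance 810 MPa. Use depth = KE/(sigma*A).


A = pi*(d/2)^2 = pi*(10/2)^2 = 78.5398 mm^2
E = 0.5*m*v^2 = 0.5*0.02*762^2 = 5806.44 J
depth = E/(sigma*A) = 5806.44 J / (810 MPa * 78.5398 mm^2) = 5806.44/(810 * 78.5398) m = 0.0912715 m ≈ 91.27 mm

91.27 mm


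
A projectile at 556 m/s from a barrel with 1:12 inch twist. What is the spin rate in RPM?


twist_m = 12*0.0254 = 0.3048 m
spin = v/twist = 556/0.3048 = 1824.147 rev/s
RPM = spin*60 = 1824.147*60 ≈ 109449 RPM

109449 RPM


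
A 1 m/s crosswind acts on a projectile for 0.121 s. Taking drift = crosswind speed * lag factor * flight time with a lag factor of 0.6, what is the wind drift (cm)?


drift = v_wind * lag * t = 1 * 0.6 * 0.121 = 0.0726 m ≈ 7.26 cm

7.26 cm


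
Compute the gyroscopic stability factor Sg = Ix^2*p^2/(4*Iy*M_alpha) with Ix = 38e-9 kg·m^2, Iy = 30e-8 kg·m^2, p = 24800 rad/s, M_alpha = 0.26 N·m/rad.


Sg = Ix^2 * p^2 / (4 * Iy * M_alpha) = (38e-9)^2 * 24800^2 / (4 * 30e-8 * 0.26) = 2.847

2.847


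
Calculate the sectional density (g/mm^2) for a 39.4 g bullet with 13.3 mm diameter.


SD = m/d^2 = 39.4/13.3^2 = 0.2227 g/mm^2

0.2227 g/mm^2


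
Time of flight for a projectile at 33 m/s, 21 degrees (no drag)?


T = 2*v0*sin(theta)/g = 2*33*sin(21°)/9.81 = 2.411 s

2.411 s


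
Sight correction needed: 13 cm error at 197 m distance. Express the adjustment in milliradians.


1 mrad subtends 1 cm per 10 m of range, so adj = error_cm / (dist_m / 10) = 13 / (197/10) = 0.6599 mrad

0.6599 mrad


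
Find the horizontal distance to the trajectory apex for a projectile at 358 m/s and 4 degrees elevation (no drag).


R = v0^2*sin(2*theta)/g = 358^2*sin(2*4°)/9.81 = 1818.24 m
apex_dist = R/2 = 1818.24/2 = 909.1 m

909.1 m


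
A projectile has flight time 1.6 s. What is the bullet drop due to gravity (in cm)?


drop = 0.5*g*t^2 = 0.5*9.81*1.6^2 = 12.5568 m ≈ 1256 cm

1256 cm


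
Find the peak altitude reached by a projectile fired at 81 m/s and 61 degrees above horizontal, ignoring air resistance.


H = (v0*sin(theta))^2 / (2g) = (81*sin(61°))^2 / (2*9.81) = 255.8 m

255.8 m


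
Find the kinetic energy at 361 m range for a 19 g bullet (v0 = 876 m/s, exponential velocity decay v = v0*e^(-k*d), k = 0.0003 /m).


v = v0*exp(-k*d) = 876*exp(-0.0003*361) = 786.086 m/s
E = 0.5*m*v^2 = 0.5*0.019*786.086^2 = 5870 J

5870 J


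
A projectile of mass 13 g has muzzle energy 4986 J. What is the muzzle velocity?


v = sqrt(2*E/m) = sqrt(2*4986/0.013) = 875.8 m/s

875.8 m/s


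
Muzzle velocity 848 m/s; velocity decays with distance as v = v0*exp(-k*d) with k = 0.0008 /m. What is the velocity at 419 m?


v = v0*exp(-k*d) = 848*exp(-0.0008*419) = 606.5 m/s

606.5 m/s


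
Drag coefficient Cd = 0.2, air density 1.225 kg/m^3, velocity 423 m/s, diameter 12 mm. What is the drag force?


A = pi*(d/2)^2 = pi*(12/2000)^2 = 1.13097e-04 m^2
Fd = 0.5*Cd*rho*A*v^2 = 0.5*0.2*1.225*1.13097e-04*423^2 = 2.479 N

2.479 N


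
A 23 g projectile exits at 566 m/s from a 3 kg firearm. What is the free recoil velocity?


v_recoil = m_p * v_p / m_gun = 0.023 * 566 / 3 = 4.339 m/s

4.339 m/s


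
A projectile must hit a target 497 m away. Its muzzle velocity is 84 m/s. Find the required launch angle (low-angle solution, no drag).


sin(2*theta) = R*g/v0^2 = 497*9.81/84^2 = 0.690982, theta = arcsin(0.690982)/2 = 21.85°

21.85 degrees


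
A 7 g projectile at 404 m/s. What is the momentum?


p = m*v = 0.007*404 = 2.828 kg·m/s

2.828 kg·m/s


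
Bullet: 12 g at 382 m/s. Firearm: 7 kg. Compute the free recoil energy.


v_r = m_p*v_p/m_gun = 0.012*382/7 = 0.654857 m/s, E_r = 0.5*m_gun*v_r^2 = 0.5*7*0.654857^2 = 1.501 J

1.501 J


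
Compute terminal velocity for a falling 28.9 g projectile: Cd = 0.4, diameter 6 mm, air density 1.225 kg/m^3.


A = pi*(d/2)^2 = pi*(6/2000)^2 = 2.82743e-05 m^2
vt = sqrt(2mg/(Cd*rho*A)) = sqrt(2*0.0289*9.81/(0.4 * 1.225 * 2.82743e-05)) = 202.3 m/s

202.3 m/s


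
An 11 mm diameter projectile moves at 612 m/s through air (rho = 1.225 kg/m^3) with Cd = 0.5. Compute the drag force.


A = pi*(d/2)^2 = pi*(11/2000)^2 = 9.50332e-05 m^2
Fd = 0.5*Cd*rho*A*v^2 = 0.5*0.5*1.225*9.50332e-05*612^2 = 10.9 N

10.9 N


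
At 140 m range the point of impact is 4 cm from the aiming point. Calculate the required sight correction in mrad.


1 mrad subtends 1 cm per 10 m of range, so adj = error_cm / (dist_m / 10) = 4 / (140/10) = 0.2857 mrad

0.2857 mrad


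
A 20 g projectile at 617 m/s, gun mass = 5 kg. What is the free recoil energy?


v_r = m_p*v_p/m_gun = 0.02*617/5 = 2.468 m/s, E_r = 0.5*m_gun*v_r^2 = 0.5*5*2.468^2 = 15.23 J

15.23 J


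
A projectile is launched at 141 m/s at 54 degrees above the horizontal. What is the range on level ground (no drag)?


R = v0^2 * sin(2*theta) / g = 141^2 * sin(2*54°) / 9.81 = 1927 m

1927 m


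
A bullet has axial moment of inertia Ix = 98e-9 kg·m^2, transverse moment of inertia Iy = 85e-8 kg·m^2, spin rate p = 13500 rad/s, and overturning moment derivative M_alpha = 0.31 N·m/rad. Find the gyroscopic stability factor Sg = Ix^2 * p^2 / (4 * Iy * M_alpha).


Sg = Ix^2 * p^2 / (4 * Iy * M_alpha) = (98e-9)^2 * 13500^2 / (4 * 85e-8 * 0.31) = 1.661

1.661


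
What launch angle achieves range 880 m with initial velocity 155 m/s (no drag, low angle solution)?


sin(2*theta) = R*g/v0^2 = 880*9.81/155^2 = 0.359326, theta = arcsin(0.359326)/2 = 10.53°

10.53 degrees


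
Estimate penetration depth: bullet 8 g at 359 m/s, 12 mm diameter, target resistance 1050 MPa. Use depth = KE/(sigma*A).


A = pi*(d/2)^2 = pi*(12/2)^2 = 113.097 mm^2
E = 0.5*m*v^2 = 0.5*0.008*359^2 = 515.524 J
depth = E/(sigma*A) = 515.524 J / (1050 MPa * 113.097 mm^2) = 515.524/(1050 * 113.097) m = 0.00434117 m ≈ 4.341 mm

4.341 mm


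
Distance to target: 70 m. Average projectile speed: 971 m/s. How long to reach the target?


t = d/v = 70/971 = 0.07209 s

0.07209 s


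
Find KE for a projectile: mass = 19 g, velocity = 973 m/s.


E = 0.5*m*v^2 = 0.5*0.019*973^2 = 8994 J

8994 J


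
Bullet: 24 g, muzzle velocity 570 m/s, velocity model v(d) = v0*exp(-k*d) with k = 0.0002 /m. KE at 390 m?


v = v0*exp(-k*d) = 570*exp(-0.0002*390) = 527.23 m/s
E = 0.5*m*v^2 = 0.5*0.024*527.23^2 = 3336 J

3336 J


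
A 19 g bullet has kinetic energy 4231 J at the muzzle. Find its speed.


v = sqrt(2*E/m) = sqrt(2*4231/0.019) = 667.4 m/s

667.4 m/s


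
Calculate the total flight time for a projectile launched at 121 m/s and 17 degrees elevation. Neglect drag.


T = 2*v0*sin(theta)/g = 2*121*sin(17°)/9.81 = 7.212 s

7.212 s


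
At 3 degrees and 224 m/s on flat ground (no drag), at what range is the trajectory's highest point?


R = v0^2*sin(2*theta)/g = 224^2*sin(2*3°)/9.81 = 534.64 m
apex_dist = R/2 = 534.64/2 = 267.3 m

267.3 m


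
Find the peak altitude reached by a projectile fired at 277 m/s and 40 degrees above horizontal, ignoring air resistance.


H = (v0*sin(theta))^2 / (2g) = (277*sin(40°))^2 / (2*9.81) = 1616 m

1616 m


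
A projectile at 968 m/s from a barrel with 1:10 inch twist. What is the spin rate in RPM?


twist_m = 10*0.0254 = 0.254 m
spin = v/twist = 968/0.254 = 3811.024 rev/s
RPM = spin*60 = 3811.024*60 ≈ 228661 RPM

228661 RPM


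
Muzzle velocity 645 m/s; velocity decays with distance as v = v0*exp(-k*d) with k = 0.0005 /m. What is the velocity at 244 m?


v = v0*exp(-k*d) = 645*exp(-0.0005*244) = 570.9 m/s

570.9 m/s


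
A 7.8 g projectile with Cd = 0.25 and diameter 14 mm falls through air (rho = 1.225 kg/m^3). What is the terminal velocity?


A = pi*(d/2)^2 = pi*(14/2000)^2 = 1.53938e-04 m^2
vt = sqrt(2mg/(Cd*rho*A)) = sqrt(2*0.0078*9.81/(0.25 * 1.225 * 1.53938e-04)) = 56.98 m/s

56.98 m/s


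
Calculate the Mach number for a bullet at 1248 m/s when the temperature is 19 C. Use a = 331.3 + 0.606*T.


a = 331.3 + 0.606*(19) = 342.814 m/s
M = v/a = 1248/342.814 = 3.64

3.64


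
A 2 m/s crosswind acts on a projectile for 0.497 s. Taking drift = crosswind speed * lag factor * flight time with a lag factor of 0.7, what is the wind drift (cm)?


drift = v_wind * lag * t = 2 * 0.7 * 0.497 = 0.6958 m ≈ 69.58 cm

69.58 cm


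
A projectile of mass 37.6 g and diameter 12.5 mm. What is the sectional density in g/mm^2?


SD = m/d^2 = 37.6/12.5^2 = 0.2406 g/mm^2

0.2406 g/mm^2


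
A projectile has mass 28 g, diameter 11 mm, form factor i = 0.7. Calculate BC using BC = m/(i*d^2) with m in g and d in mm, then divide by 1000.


BC = m/(i*d^2*1000) = 28/(0.7 * 11^2 * 1000) = 0.0003306

0.0003306


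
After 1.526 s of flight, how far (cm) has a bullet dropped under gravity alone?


drop = 0.5*g*t^2 = 0.5*9.81*1.526^2 = 11.4222 m ≈ 1142 cm

1142 cm


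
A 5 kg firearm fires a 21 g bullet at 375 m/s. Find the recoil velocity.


v_recoil = m_p * v_p / m_gun = 0.021 * 375 / 5 = 1.575 m/s

1.575 m/s


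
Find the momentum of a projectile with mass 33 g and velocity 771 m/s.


p = m*v = 0.033*771 = 25.44 kg·m/s

25.44 kg·m/s


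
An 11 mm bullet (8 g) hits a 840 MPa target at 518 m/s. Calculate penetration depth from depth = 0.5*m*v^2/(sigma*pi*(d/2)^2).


A = pi*(d/2)^2 = pi*(11/2)^2 = 95.0332 mm^2
E = 0.5*m*v^2 = 0.5*0.008*518^2 = 1073.3 J
depth = E/(sigma*A) = 1073.3 J / (840 MPa * 95.0332 mm^2) = 1073.3/(840 * 95.0332) m = 0.0134451 m ≈ 13.45 mm

13.45 mm


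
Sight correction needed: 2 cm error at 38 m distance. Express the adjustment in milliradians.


1 mrad subtends 1 cm per 10 m of range, so adj = error_cm / (dist_m / 10) = 2 / (38/10) = 0.5263 mrad

0.5263 mrad


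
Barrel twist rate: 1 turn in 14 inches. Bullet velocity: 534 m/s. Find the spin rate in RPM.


twist_m = 14*0.0254 = 0.3556 m
spin = v/twist = 534/0.3556 = 1501.687 rev/s
RPM = spin*60 = 1501.687*60 ≈ 90101 RPM

90101 RPM


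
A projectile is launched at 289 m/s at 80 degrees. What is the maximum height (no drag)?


H = (v0*sin(theta))^2 / (2g) = (289*sin(80°))^2 / (2*9.81) = 4129 m

4129 m


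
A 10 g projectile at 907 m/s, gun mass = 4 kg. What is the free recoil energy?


v_r = m_p*v_p/m_gun = 0.01*907/4 = 2.2675 m/s, E_r = 0.5*m_gun*v_r^2 = 0.5*4*2.2675^2 = 10.28 J

10.28 J


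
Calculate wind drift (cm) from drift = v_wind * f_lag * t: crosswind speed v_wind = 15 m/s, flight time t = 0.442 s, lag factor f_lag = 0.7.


drift = v_wind * lag * t = 15 * 0.7 * 0.442 = 4.641 m ≈ 464.1 cm

464.1 cm


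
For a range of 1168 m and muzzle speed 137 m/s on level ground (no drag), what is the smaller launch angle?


sin(2*theta) = R*g/v0^2 = 1168*9.81/137^2 = 0.610479, theta = arcsin(0.610479)/2 = 18.81°

18.81 degrees


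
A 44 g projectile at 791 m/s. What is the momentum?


p = m*v = 0.044*791 = 34.8 kg·m/s

34.8 kg·m/s


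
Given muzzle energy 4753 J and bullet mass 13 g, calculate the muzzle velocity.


v = sqrt(2*E/m) = sqrt(2*4753/0.013) = 855.1 m/s

855.1 m/s


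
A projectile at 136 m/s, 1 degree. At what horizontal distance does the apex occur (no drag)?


R = v0^2*sin(2*theta)/g = 136^2*sin(2*1°)/9.81 = 65.8003 m
apex_dist = R/2 = 65.8003/2 = 32.9 m

32.9 m


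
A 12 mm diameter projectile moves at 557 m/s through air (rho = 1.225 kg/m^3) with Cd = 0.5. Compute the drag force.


A = pi*(d/2)^2 = pi*(12/2000)^2 = 1.13097e-04 m^2
Fd = 0.5*Cd*rho*A*v^2 = 0.5*0.5*1.225*1.13097e-04*557^2 = 10.75 N

10.75 N


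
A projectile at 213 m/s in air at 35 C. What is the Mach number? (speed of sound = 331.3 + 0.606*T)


a = 331.3 + 0.606*(35) = 352.51 m/s
M = v/a = 213/352.51 = 0.6042

0.6042


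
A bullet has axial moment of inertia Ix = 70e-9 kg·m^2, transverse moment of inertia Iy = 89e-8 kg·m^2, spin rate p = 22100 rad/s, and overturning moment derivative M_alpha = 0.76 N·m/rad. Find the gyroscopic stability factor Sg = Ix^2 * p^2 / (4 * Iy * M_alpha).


Sg = Ix^2 * p^2 / (4 * Iy * M_alpha) = (70e-9)^2 * 22100^2 / (4 * 89e-8 * 0.76) = 0.8845

0.8845


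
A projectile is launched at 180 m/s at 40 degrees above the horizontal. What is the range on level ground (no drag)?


R = v0^2 * sin(2*theta) / g = 180^2 * sin(2*40°) / 9.81 = 3253 m

3253 m


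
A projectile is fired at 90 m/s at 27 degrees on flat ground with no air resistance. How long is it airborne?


T = 2*v0*sin(theta)/g = 2*90*sin(27°)/9.81 = 8.33 s

8.33 s


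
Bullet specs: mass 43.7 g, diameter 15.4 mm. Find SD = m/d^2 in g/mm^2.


SD = m/d^2 = 43.7/15.4^2 = 0.1843 g/mm^2

0.1843 g/mm^2


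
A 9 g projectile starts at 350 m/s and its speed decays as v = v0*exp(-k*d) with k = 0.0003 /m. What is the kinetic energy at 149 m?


v = v0*exp(-k*d) = 350*exp(-0.0003*149) = 334.7 m/s
E = 0.5*m*v^2 = 0.5*0.009*334.7^2 = 504.1 J

504.1 J


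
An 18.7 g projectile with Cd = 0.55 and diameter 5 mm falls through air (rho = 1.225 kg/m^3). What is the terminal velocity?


A = pi*(d/2)^2 = pi*(5/2000)^2 = 1.96350e-05 m^2
vt = sqrt(2mg/(Cd*rho*A)) = sqrt(2*0.0187*9.81/(0.55 * 1.225 * 1.96350e-05)) = 166.5 m/s

166.5 m/s


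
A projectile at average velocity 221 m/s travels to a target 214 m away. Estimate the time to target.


t = d/v = 214/221 = 0.9683 s

0.9683 s


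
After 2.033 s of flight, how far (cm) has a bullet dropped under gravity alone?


drop = 0.5*g*t^2 = 0.5*9.81*2.033^2 = 20.2728 m ≈ 2027 cm

2027 cm


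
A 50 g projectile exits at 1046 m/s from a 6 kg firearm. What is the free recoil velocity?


v_recoil = m_p * v_p / m_gun = 0.05 * 1046 / 6 = 8.717 m/s

8.717 m/s


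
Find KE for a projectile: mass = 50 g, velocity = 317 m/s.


E = 0.5*m*v^2 = 0.5*0.05*317^2 = 2512 J

2512 J


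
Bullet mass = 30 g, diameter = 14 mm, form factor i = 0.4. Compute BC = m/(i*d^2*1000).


BC = m/(i*d^2*1000) = 30/(0.4 * 14^2 * 1000) = 0.0003827

0.0003827


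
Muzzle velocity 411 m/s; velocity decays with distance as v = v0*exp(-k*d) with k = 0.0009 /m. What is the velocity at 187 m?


v = v0*exp(-k*d) = 411*exp(-0.0009*187) = 347.3 m/s

347.3 m/s


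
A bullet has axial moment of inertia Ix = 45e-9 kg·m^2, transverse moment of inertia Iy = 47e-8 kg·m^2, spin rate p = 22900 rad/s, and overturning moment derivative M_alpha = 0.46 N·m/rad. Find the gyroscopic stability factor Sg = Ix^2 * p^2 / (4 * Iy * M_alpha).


Sg = Ix^2 * p^2 / (4 * Iy * M_alpha) = (45e-9)^2 * 22900^2 / (4 * 47e-8 * 0.46) = 1.228

1.228


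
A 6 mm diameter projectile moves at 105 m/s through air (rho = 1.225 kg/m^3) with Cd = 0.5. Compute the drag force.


A = pi*(d/2)^2 = pi*(6/2000)^2 = 2.82743e-05 m^2
Fd = 0.5*Cd*rho*A*v^2 = 0.5*0.5*1.225*2.82743e-05*105^2 = 0.09547 N

0.09547 N


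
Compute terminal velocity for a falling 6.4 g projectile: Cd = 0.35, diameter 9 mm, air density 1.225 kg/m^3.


A = pi*(d/2)^2 = pi*(9/2000)^2 = 6.36173e-05 m^2
vt = sqrt(2mg/(Cd*rho*A)) = sqrt(2*0.0064*9.81/(0.35 * 1.225 * 6.36173e-05)) = 67.85 m/s

67.85 m/s


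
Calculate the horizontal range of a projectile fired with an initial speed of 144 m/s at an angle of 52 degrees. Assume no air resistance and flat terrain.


R = v0^2 * sin(2*theta) / g = 144^2 * sin(2*52°) / 9.81 = 2051 m

2051 m


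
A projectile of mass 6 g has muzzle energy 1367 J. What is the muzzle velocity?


v = sqrt(2*E/m) = sqrt(2*1367/0.006) = 675 m/s

675 m/s


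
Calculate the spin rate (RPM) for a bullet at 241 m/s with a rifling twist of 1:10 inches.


twist_m = 10*0.0254 = 0.254 m
spin = v/twist = 241/0.254 = 948.8189 rev/s
RPM = spin*60 = 948.8189*60 ≈ 56929 RPM

56929 RPM


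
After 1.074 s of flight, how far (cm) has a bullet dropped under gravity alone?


drop = 0.5*g*t^2 = 0.5*9.81*1.074^2 = 5.6578 m ≈ 565.8 cm

565.8 cm


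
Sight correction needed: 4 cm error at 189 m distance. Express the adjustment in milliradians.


1 mrad subtends 1 cm per 10 m of range, so adj = error_cm / (dist_m / 10) = 4 / (189/10) = 0.2116 mrad

0.2116 mrad


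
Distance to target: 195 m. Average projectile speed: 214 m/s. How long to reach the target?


t = d/v = 195/214 = 0.9112 s

0.9112 s


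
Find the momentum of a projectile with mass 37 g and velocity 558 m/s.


p = m*v = 0.037*558 = 20.65 kg·m/s

20.65 kg·m/s


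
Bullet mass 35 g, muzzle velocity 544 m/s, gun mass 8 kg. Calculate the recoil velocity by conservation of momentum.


v_recoil = m_p * v_p / m_gun = 0.035 * 544 / 8 = 2.38 m/s

2.38 m/s


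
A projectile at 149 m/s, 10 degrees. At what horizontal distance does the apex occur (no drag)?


R = v0^2*sin(2*theta)/g = 149^2*sin(2*10°)/9.81 = 774.025 m
apex_dist = R/2 = 774.025/2 = 387 m

387 m


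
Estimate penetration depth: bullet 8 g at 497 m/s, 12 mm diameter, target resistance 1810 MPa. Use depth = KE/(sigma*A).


A = pi*(d/2)^2 = pi*(12/2)^2 = 113.097 mm^2
E = 0.5*m*v^2 = 0.5*0.008*497^2 = 988.036 J
depth = E/(sigma*A) = 988.036 J / (1810 MPa * 113.097 mm^2) = 988.036/(1810 * 113.097) m = 0.00482661 m ≈ 4.827 mm

4.827 mm


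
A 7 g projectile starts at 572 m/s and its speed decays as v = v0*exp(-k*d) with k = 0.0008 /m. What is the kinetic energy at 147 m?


v = v0*exp(-k*d) = 572*exp(-0.0008*147) = 508.538 m/s
E = 0.5*m*v^2 = 0.5*0.007*508.538^2 = 905.1 J

905.1 J


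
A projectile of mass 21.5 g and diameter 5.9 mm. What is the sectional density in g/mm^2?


SD = m/d^2 = 21.5/5.9^2 = 0.6176 g/mm^2

0.6176 g/mm^2


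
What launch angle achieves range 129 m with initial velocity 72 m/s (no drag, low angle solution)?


sin(2*theta) = R*g/v0^2 = 129*9.81/72^2 = 0.244115, theta = arcsin(0.244115)/2 = 7.065°

7.065 degrees


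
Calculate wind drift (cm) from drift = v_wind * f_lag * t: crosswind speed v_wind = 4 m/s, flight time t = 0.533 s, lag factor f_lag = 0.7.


drift = v_wind * lag * t = 4 * 0.7 * 0.533 = 1.4924 m ≈ 149.2 cm

149.2 cm


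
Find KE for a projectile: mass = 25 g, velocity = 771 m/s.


E = 0.5*m*v^2 = 0.5*0.025*771^2 = 7431 J

7431 J


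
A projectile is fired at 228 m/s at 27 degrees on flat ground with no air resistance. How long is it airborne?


T = 2*v0*sin(theta)/g = 2*228*sin(27°)/9.81 = 21.1 s

21.1 s


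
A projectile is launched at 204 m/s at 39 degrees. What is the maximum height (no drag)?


H = (v0*sin(theta))^2 / (2g) = (204*sin(39°))^2 / (2*9.81) = 840 m

840 m


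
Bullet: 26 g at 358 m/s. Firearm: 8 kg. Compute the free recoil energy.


v_r = m_p*v_p/m_gun = 0.026*358/8 = 1.1635 m/s, E_r = 0.5*m_gun*v_r^2 = 0.5*8*1.1635^2 = 5.415 J

5.415 J


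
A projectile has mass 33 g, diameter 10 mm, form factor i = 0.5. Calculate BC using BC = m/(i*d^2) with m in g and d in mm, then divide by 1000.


BC = m/(i*d^2*1000) = 33/(0.5 * 10^2 * 1000) = 0.00066

0.00066


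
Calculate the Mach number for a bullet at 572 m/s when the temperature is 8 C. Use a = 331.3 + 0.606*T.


a = 331.3 + 0.606*(8) = 336.148 m/s
M = v/a = 572/336.148 = 1.702

1.702


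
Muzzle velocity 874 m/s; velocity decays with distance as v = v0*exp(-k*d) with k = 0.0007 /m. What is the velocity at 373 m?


v = v0*exp(-k*d) = 874*exp(-0.0007*373) = 673.2 m/s

673.2 m/s


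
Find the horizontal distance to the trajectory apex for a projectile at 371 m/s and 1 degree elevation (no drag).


R = v0^2*sin(2*theta)/g = 371^2*sin(2*1°)/9.81 = 489.664 m
apex_dist = R/2 = 489.664/2 = 244.8 m

244.8 m


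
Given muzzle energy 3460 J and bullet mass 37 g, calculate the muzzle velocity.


v = sqrt(2*E/m) = sqrt(2*3460/0.037) = 432.5 m/s

432.5 m/s


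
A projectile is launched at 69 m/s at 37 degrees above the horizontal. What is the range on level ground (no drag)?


R = v0^2 * sin(2*theta) / g = 69^2 * sin(2*37°) / 9.81 = 466.5 m

466.5 m


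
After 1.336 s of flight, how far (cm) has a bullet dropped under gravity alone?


drop = 0.5*g*t^2 = 0.5*9.81*1.336^2 = 8.75491 m ≈ 875.5 cm

875.5 cm


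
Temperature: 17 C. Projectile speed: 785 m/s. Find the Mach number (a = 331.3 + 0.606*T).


a = 331.3 + 0.606*(17) = 341.602 m/s
M = v/a = 785/341.602 = 2.298

2.298


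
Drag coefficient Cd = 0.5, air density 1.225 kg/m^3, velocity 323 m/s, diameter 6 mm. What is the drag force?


A = pi*(d/2)^2 = pi*(6/2000)^2 = 2.82743e-05 m^2
Fd = 0.5*Cd*rho*A*v^2 = 0.5*0.5*1.225*2.82743e-05*323^2 = 0.9034 N

0.9034 N


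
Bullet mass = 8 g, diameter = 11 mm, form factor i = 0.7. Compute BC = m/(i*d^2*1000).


BC = m/(i*d^2*1000) = 8/(0.7 * 11^2 * 1000) = 9.445e-05

9.445e-05


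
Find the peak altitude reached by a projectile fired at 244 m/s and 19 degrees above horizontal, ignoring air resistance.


H = (v0*sin(theta))^2 / (2g) = (244*sin(19°))^2 / (2*9.81) = 321.6 m

321.6 m


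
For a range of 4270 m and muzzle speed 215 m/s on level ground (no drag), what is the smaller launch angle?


sin(2*theta) = R*g/v0^2 = 4270*9.81/215^2 = 0.906191, theta = arcsin(0.906191)/2 = 32.49°

32.49 degrees


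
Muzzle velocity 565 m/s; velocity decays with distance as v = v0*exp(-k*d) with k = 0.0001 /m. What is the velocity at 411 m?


v = v0*exp(-k*d) = 565*exp(-0.0001*411) = 542.2 m/s

542.2 m/s


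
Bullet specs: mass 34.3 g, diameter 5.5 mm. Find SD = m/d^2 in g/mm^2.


SD = m/d^2 = 34.3/5.5^2 = 1.134 g/mm^2

1.134 g/mm^2


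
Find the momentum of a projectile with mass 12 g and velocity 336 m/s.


p = m*v = 0.012*336 = 4.032 kg·m/s

4.032 kg·m/s


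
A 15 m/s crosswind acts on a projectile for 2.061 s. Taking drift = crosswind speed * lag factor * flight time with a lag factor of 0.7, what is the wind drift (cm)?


drift = v_wind * lag * t = 15 * 0.7 * 2.061 = 21.6405 m ≈ 2164 cm

2164 cm


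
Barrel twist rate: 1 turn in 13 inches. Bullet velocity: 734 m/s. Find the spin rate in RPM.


twist_m = 13*0.0254 = 0.3302 m
spin = v/twist = 734/0.3302 = 2222.895 rev/s
RPM = spin*60 = 2222.895*60 ≈ 133374 RPM

133374 RPM


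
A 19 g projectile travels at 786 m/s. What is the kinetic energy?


E = 0.5*m*v^2 = 0.5*0.019*786^2 = 5869 J

5869 J


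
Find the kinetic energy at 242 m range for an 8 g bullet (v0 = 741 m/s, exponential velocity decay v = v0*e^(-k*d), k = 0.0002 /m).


v = v0*exp(-k*d) = 741*exp(-0.0002*242) = 705.99 m/s
E = 0.5*m*v^2 = 0.5*0.008*705.99^2 = 1994 J

1994 J


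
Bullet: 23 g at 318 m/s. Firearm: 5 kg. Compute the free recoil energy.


v_r = m_p*v_p/m_gun = 0.023*318/5 = 1.4628 m/s, E_r = 0.5*m_gun*v_r^2 = 0.5*5*1.4628^2 = 5.349 J

5.349 J


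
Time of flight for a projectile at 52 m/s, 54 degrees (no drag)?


T = 2*v0*sin(theta)/g = 2*52*sin(54°)/9.81 = 8.577 s

8.577 s


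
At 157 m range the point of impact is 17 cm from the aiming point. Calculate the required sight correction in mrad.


1 mrad subtends 1 cm per 10 m of range, so adj = error_cm / (dist_m / 10) = 17 / (157/10) = 1.083 mrad

1.083 mrad


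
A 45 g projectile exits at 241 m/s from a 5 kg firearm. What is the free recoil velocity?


v_recoil = m_p * v_p / m_gun = 0.045 * 241 / 5 = 2.169 m/s

2.169 m/s


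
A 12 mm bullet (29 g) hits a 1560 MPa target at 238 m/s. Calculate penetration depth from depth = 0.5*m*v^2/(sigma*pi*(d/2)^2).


A = pi*(d/2)^2 = pi*(12/2)^2 = 113.097 mm^2
E = 0.5*m*v^2 = 0.5*0.029*238^2 = 821.338 J
depth = E/(sigma*A) = 821.338 J / (1560 MPa * 113.097 mm^2) = 821.338/(1560 * 113.097) m = 0.00465527 m ≈ 4.655 mm

4.655 mm


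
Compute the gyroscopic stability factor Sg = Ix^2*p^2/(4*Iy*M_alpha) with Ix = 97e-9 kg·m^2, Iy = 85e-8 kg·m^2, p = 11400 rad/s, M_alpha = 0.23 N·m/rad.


Sg = Ix^2 * p^2 / (4 * Iy * M_alpha) = (97e-9)^2 * 11400^2 / (4 * 85e-8 * 0.23) = 1.564

1.564


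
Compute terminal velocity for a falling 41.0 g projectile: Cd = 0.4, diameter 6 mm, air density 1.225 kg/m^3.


A = pi*(d/2)^2 = pi*(6/2000)^2 = 2.82743e-05 m^2
vt = sqrt(2mg/(Cd*rho*A)) = sqrt(2*0.041*9.81/(0.4 * 1.225 * 2.82743e-05)) = 241 m/s

241 m/s


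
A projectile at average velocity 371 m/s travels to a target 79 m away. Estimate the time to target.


t = d/v = 79/371 = 0.2129 s

0.2129 s


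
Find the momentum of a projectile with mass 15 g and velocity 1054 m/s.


p = m*v = 0.015*1054 = 15.81 kg·m/s

15.81 kg·m/s


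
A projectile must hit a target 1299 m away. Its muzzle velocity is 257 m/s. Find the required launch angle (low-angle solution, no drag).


sin(2*theta) = R*g/v0^2 = 1299*9.81/257^2 = 0.192935, theta = arcsin(0.192935)/2 = 5.562°

5.562 degrees


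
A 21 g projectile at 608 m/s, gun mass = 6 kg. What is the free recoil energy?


v_r = m_p*v_p/m_gun = 0.021*608/6 = 2.128 m/s, E_r = 0.5*m_gun*v_r^2 = 0.5*6*2.128^2 = 13.59 J

13.59 J


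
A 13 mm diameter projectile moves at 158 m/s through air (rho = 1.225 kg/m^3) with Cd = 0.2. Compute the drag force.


A = pi*(d/2)^2 = pi*(13/2000)^2 = 1.32732e-04 m^2
Fd = 0.5*Cd*rho*A*v^2 = 0.5*0.2*1.225*1.32732e-04*158^2 = 0.4059 N

0.4059 N


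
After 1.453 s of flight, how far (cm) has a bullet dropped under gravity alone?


drop = 0.5*g*t^2 = 0.5*9.81*1.453^2 = 10.3555 m ≈ 1036 cm

1036 cm


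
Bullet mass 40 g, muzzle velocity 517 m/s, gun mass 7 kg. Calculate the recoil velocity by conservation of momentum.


v_recoil = m_p * v_p / m_gun = 0.04 * 517 / 7 = 2.954 m/s

2.954 m/s


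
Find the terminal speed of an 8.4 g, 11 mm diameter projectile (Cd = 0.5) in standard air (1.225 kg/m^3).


A = pi*(d/2)^2 = pi*(11/2000)^2 = 9.50332e-05 m^2
vt = sqrt(2mg/(Cd*rho*A)) = sqrt(2*0.0084*9.81/(0.5 * 1.225 * 9.50332e-05)) = 53.21 m/s

53.21 m/s


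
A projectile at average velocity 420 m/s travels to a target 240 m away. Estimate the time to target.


t = d/v = 240/420 = 0.5714 s

0.5714 s


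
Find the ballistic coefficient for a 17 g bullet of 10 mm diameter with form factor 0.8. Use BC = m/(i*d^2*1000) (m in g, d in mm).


BC = m/(i*d^2*1000) = 17/(0.8 * 10^2 * 1000) = 0.0002125

0.0002125


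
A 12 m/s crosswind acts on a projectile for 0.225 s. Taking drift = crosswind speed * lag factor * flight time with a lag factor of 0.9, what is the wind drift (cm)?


drift = v_wind * lag * t = 12 * 0.9 * 0.225 = 2.43 m ≈ 243 cm

243 cm


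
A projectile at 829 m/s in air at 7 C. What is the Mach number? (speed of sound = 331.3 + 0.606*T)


a = 331.3 + 0.606*(7) = 335.542 m/s
M = v/a = 829/335.542 = 2.471

2.471


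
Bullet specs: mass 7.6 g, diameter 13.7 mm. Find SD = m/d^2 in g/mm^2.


SD = m/d^2 = 7.6/13.7^2 = 0.04049 g/mm^2

0.04049 g/mm^2


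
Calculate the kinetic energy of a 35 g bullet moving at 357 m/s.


E = 0.5*m*v^2 = 0.5*0.035*357^2 = 2230 J

2230 J


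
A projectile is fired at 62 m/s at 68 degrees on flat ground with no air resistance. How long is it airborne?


T = 2*v0*sin(theta)/g = 2*62*sin(68°)/9.81 = 11.72 s

11.72 s


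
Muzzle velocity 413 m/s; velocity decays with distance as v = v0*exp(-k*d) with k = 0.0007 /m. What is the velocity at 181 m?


v = v0*exp(-k*d) = 413*exp(-0.0007*181) = 363.9 m/s

363.9 m/s


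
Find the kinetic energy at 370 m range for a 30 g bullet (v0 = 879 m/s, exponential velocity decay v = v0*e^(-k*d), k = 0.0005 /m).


v = v0*exp(-k*d) = 879*exp(-0.0005*370) = 730.541 m/s
E = 0.5*m*v^2 = 0.5*0.03*730.541^2 = 8005 J

8005 J


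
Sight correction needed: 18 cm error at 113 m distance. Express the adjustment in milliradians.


1 mrad subtends 1 cm per 10 m of range, so adj = error_cm / (dist_m / 10) = 18 / (113/10) = 1.593 mrad

1.593 mrad


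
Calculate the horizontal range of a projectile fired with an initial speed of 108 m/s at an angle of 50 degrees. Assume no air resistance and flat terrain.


R = v0^2 * sin(2*theta) / g = 108^2 * sin(2*50°) / 9.81 = 1171 m

1171 m


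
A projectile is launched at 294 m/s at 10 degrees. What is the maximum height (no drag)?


H = (v0*sin(theta))^2 / (2g) = (294*sin(10°))^2 / (2*9.81) = 132.8 m

132.8 m


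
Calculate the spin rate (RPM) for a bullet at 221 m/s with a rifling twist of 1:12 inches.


twist_m = 12*0.0254 = 0.3048 m
spin = v/twist = 221/0.3048 = 725.0656 rev/s
RPM = spin*60 = 725.0656*60 ≈ 43504 RPM

43504 RPM


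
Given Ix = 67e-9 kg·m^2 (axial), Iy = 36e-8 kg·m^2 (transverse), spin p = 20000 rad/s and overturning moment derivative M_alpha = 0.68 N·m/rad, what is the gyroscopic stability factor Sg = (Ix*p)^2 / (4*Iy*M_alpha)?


Sg = Ix^2 * p^2 / (4 * Iy * M_alpha) = (67e-9)^2 * 20000^2 / (4 * 36e-8 * 0.68) = 1.834

1.834


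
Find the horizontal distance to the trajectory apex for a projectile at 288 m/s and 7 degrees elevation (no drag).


R = v0^2*sin(2*theta)/g = 288^2*sin(2*7°)/9.81 = 2045.46 m
apex_dist = R/2 = 2045.46/2 = 1023 m

1023 m


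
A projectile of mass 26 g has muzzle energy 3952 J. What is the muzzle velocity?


v = sqrt(2*E/m) = sqrt(2*3952/0.026) = 551.4 m/s

551.4 m/s


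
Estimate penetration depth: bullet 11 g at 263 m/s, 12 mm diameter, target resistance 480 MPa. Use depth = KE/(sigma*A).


A = pi*(d/2)^2 = pi*(12/2)^2 = 113.097 mm^2
E = 0.5*m*v^2 = 0.5*0.011*263^2 = 380.429 J
depth = E/(sigma*A) = 380.429 J / (480 MPa * 113.097 mm^2) = 380.429/(480 * 113.097) m = 0.00700778 m ≈ 7.008 mm

7.008 mm


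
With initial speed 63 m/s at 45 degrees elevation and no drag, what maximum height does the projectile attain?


H = (v0*sin(theta))^2 / (2g) = (63*sin(45°))^2 / (2*9.81) = 101.1 m

101.1 m


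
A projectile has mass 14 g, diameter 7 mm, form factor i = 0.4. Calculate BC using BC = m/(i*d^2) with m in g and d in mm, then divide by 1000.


BC = m/(i*d^2*1000) = 14/(0.4 * 7^2 * 1000) = 0.0007143

0.0007143


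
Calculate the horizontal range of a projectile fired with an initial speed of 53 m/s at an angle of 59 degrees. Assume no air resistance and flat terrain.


R = v0^2 * sin(2*theta) / g = 53^2 * sin(2*59°) / 9.81 = 252.8 m

252.8 m


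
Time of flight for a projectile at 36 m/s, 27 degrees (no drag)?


T = 2*v0*sin(theta)/g = 2*36*sin(27°)/9.81 = 3.332 s

3.332 s


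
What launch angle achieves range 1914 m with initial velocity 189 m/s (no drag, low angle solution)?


sin(2*theta) = R*g/v0^2 = 1914*9.81/189^2 = 0.525639, theta = arcsin(0.525639)/2 = 15.86°

15.86 degrees


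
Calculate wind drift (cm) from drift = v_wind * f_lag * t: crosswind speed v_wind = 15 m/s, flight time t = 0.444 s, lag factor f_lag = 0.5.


drift = v_wind * lag * t = 15 * 0.5 * 0.444 = 3.33 m ≈ 333 cm

333 cm


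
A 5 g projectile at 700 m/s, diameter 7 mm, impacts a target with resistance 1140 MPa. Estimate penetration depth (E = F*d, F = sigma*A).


A = pi*(d/2)^2 = pi*(7/2)^2 = 38.4845 mm^2
E = 0.5*m*v^2 = 0.5*0.005*700^2 = 1225 J
depth = E/(sigma*A) = 1225 J / (1140 MPa * 38.4845 mm^2) = 1225/(1140 * 38.4845) m = 0.0279219 m ≈ 27.92 mm

27.92 mm


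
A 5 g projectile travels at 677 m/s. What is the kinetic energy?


E = 0.5*m*v^2 = 0.5*0.005*677^2 = 1146 J

1146 J


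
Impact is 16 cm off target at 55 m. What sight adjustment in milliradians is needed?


1 mrad subtends 1 cm per 10 m of range, so adj = error_cm / (dist_m / 10) = 16 / (55/10) = 2.909 mrad

2.909 mrad


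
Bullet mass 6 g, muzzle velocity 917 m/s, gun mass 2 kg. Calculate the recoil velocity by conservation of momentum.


v_recoil = m_p * v_p / m_gun = 0.006 * 917 / 2 = 2.751 m/s

2.751 m/s


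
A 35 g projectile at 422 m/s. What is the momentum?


p = m*v = 0.035*422 = 14.77 kg·m/s

14.77 kg·m/s


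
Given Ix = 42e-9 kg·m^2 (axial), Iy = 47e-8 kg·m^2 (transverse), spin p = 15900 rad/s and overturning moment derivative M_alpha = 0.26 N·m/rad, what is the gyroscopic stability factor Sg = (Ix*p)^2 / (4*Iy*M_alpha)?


Sg = Ix^2 * p^2 / (4 * Iy * M_alpha) = (42e-9)^2 * 15900^2 / (4 * 47e-8 * 0.26) = 0.9124

0.9124


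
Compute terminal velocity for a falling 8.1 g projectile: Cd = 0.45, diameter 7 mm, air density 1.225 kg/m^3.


A = pi*(d/2)^2 = pi*(7/2000)^2 = 3.84845e-05 m^2
vt = sqrt(2mg/(Cd*rho*A)) = sqrt(2*0.0081*9.81/(0.45 * 1.225 * 3.84845e-05)) = 86.55 m/s

86.55 m/s


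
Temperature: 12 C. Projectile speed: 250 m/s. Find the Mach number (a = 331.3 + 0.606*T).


a = 331.3 + 0.606*(12) = 338.572 m/s
M = v/a = 250/338.572 = 0.7384

0.7384


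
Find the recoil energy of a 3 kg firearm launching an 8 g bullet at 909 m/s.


v_r = m_p*v_p/m_gun = 0.008*909/3 = 2.424 m/s, E_r = 0.5*m_gun*v_r^2 = 0.5*3*2.424^2 = 8.814 J

8.814 J


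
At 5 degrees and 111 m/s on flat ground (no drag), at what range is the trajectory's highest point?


R = v0^2*sin(2*theta)/g = 111^2*sin(2*5°)/9.81 = 218.096 m
apex_dist = R/2 = 218.096/2 = 109 m

109 m


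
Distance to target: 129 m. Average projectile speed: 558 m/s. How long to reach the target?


t = d/v = 129/558 = 0.2312 s

0.2312 s


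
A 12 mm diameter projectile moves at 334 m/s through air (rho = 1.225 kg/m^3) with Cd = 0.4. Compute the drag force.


A = pi*(d/2)^2 = pi*(12/2000)^2 = 1.13097e-04 m^2
Fd = 0.5*Cd*rho*A*v^2 = 0.5*0.4*1.225*1.13097e-04*334^2 = 3.091 N

3.091 N


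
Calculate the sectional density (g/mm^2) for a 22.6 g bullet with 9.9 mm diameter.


SD = m/d^2 = 22.6/9.9^2 = 0.2306 g/mm^2

0.2306 g/mm^2


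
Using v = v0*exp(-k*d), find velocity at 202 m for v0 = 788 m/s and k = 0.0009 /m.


v = v0*exp(-k*d) = 788*exp(-0.0009*202) = 657 m/s

657 m/s


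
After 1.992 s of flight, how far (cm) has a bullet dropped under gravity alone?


drop = 0.5*g*t^2 = 0.5*9.81*1.992^2 = 19.4634 m ≈ 1946 cm

1946 cm


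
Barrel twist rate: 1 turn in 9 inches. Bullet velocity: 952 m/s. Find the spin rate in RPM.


twist_m = 9*0.0254 = 0.2286 m
spin = v/twist = 952/0.2286 = 4164.479 rev/s
RPM = spin*60 = 4164.479*60 ≈ 249869 RPM

249869 RPM


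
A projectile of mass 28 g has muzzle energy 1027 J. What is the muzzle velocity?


v = sqrt(2*E/m) = sqrt(2*1027/0.028) = 270.8 m/s

270.8 m/s


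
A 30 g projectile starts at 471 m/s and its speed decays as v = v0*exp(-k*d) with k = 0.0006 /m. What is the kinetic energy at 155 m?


v = v0*exp(-k*d) = 471*exp(-0.0006*155) = 429.172 m/s
E = 0.5*m*v^2 = 0.5*0.03*429.172^2 = 2763 J

2763 J


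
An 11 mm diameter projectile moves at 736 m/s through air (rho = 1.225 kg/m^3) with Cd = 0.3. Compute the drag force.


A = pi*(d/2)^2 = pi*(11/2000)^2 = 9.50332e-05 m^2
Fd = 0.5*Cd*rho*A*v^2 = 0.5*0.3*1.225*9.50332e-05*736^2 = 9.459 N

9.459 N


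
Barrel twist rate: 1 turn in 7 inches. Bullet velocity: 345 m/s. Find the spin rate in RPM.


twist_m = 7*0.0254 = 0.1778 m
spin = v/twist = 345/0.1778 = 1940.382 rev/s
RPM = spin*60 = 1940.382*60 ≈ 116423 RPM

116423 RPM


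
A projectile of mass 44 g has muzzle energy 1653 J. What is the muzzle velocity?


v = sqrt(2*E/m) = sqrt(2*1653/0.044) = 274.1 m/s

274.1 m/s


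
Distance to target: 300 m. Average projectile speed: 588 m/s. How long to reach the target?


t = d/v = 300/588 = 0.5102 s

0.5102 s


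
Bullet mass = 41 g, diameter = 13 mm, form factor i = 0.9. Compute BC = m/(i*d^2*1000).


BC = m/(i*d^2*1000) = 41/(0.9 * 13^2 * 1000) = 0.0002696

0.0002696


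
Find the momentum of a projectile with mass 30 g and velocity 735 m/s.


p = m*v = 0.03*735 = 22.05 kg·m/s

22.05 kg·m/s


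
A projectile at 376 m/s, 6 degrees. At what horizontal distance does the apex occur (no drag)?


R = v0^2*sin(2*theta)/g = 376^2*sin(2*6°)/9.81 = 2996.3 m
apex_dist = R/2 = 2996.3/2 = 1498 m

1498 m


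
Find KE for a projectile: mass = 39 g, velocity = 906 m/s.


E = 0.5*m*v^2 = 0.5*0.039*906^2 = 16006 J

16006 J


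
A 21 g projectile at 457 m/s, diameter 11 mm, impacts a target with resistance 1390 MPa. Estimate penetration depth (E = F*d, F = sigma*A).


A = pi*(d/2)^2 = pi*(11/2)^2 = 95.0332 mm^2
E = 0.5*m*v^2 = 0.5*0.021*457^2 = 2192.91 J
depth = E/(sigma*A) = 2192.91 J / (1390 MPa * 95.0332 mm^2) = 2192.91/(1390 * 95.0332) m = 0.0166009 m ≈ 16.6 mm

16.6 mm


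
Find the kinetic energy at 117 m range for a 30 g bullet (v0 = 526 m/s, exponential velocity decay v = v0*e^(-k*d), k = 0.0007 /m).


v = v0*exp(-k*d) = 526*exp(-0.0007*117) = 484.638 m/s
E = 0.5*m*v^2 = 0.5*0.03*484.638^2 = 3523 J

3523 J


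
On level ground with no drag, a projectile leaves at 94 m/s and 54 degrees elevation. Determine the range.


R = v0^2 * sin(2*theta) / g = 94^2 * sin(2*54°) / 9.81 = 856.6 m

856.6 m


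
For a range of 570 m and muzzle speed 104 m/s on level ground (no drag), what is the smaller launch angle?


sin(2*theta) = R*g/v0^2 = 570*9.81/104^2 = 0.516984, theta = arcsin(0.516984)/2 = 15.57°

15.57 degrees


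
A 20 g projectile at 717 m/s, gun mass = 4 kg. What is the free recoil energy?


v_r = m_p*v_p/m_gun = 0.02*717/4 = 3.585 m/s, E_r = 0.5*m_gun*v_r^2 = 0.5*4*3.585^2 = 25.7 J

25.7 J


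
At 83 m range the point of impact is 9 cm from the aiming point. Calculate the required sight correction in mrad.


1 mrad subtends 1 cm per 10 m of range, so adj = error_cm / (dist_m / 10) = 9 / (83/10) = 1.084 mrad

1.084 mrad


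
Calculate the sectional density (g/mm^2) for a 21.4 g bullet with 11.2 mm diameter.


SD = m/d^2 = 21.4/11.2^2 = 0.1706 g/mm^2

0.1706 g/mm^2


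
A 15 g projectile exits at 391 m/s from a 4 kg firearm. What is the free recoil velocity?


v_recoil = m_p * v_p / m_gun = 0.015 * 391 / 4 = 1.466 m/s

1.466 m/s


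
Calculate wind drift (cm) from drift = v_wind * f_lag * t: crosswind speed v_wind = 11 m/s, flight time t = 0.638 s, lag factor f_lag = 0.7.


drift = v_wind * lag * t = 11 * 0.7 * 0.638 = 4.9126 m ≈ 491.3 cm

491.3 cm


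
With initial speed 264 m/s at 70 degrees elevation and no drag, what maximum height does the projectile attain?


H = (v0*sin(theta))^2 / (2g) = (264*sin(70°))^2 / (2*9.81) = 3137 m

3137 m
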